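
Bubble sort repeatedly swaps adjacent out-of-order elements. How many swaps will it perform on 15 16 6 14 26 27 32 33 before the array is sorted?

4

Each adjacent swap fixes exactly one inversion, so the minimum swap count equals the number of inversions.
Count inversions — for each element, later elements that are smaller:
15: 6, 14 → 2
16: 6, 14 → 2
6: none → 0
14: none → 0
26: none → 0
27: none → 0
32: none → 0
33: none → 0
Total inversions: 2 + 2 + 0 + 0 + 0 + 0 + 0 + 0 = 4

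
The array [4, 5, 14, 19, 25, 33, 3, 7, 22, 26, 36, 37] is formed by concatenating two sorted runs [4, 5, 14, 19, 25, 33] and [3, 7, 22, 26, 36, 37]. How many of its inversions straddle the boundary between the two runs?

13

Take each right-half value and tally the left-half values above it:
r = 3: 4, 5, 14, 19, 25, 33 → 6
r = 7: 14, 19, 25, 33 → 4
r = 22: 25, 33 → 2
r = 26: 33 → 1
r = 36: none → 0
r = 37: none → 0
Cross-inversions: 6 + 4 + 2 + 1 + 0 + 0 = 13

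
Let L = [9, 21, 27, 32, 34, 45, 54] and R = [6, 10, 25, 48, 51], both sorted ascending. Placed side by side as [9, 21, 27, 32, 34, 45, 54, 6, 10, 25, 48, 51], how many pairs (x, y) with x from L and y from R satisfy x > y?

Take each right-half value and tally the left-half values above it:
r = 6: 9, 21, 27, 32, 34, 45, 54 → 7
r = 10: 21, 27, 32, 34, 45, 54 → 6
r = 25: 27, 32, 34, 45, 54 → 5
r = 48: 54 → 1
r = 51: 54 → 1
Cross-inversions: 7 + 6 + 5 + 1 + 1 = 20

20 split inversions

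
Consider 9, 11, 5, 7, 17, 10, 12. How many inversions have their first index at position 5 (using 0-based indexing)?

The element at index 5 is 10.
Elements after it: 12
None of them are smaller than 10.

0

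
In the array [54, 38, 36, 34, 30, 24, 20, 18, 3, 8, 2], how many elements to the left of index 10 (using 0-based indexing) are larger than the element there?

The element at index 10 is 2.
Elements before it: 54, 38, 36, 34, 30, 24, 20, 18, 3, 8
Those larger than 2: 54, 38, 36, 34, 30, 24, 20, 18, 3, 8

10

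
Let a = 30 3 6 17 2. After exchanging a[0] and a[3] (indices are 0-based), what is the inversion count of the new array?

Positions 0 and 3 hold 30 and 17; after swapping, the array is [17, 3, 6, 30, 2].
For each element, count later entries that are smaller:
17: 3
3: 1
6: 1
30: 1
2: 0
Sum: 3 + 1 + 1 + 1 + 0 = 6

6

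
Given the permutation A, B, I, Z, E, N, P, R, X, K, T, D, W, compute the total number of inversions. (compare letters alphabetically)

Inversions: 24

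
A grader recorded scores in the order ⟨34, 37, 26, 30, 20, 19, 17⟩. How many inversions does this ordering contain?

Count, for each position, how many later elements it exceeds:
34 → 26, 30, 20, 19, 17 → 5
37 → 26, 30, 20, 19, 17 → 5
26 → 20, 19, 17 → 3
30 → 20, 19, 17 → 3
20 → 19, 17 → 2
19 → 17 → 1
17 → none → 0
Sum: 5 + 5 + 3 + 3 + 2 + 1 + 0 = 19

19 out-of-order pairs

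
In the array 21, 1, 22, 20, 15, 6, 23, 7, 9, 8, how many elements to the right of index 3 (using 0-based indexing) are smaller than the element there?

5

The element at index 3 is 20.
Elements after it: 15, 6, 23, 7, 9, 8
Those smaller than 20: 15, 6, 7, 9, 8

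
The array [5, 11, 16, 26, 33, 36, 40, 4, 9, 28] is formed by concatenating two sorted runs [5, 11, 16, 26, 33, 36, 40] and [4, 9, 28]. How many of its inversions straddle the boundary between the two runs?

Take each right-half value and tally the left-half values above it:
r = 4: 5, 11, 16, 26, 33, 36, 40 → 7
r = 9: 11, 16, 26, 33, 36, 40 → 6
r = 28: 33, 36, 40 → 3
Cross-inversions: 7 + 6 + 3 = 16

16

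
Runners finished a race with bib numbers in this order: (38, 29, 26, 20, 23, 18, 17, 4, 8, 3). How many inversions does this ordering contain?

43

Sweep left to right; for each value list the smaller values that follow it:
38: 9
29: 8
26: 7
20: 5
23: 5
18: 4
17: 3
4: 1
8: 1
3: 0
Sum: 9 + 8 + 7 + 5 + 5 + 4 + 3 + 1 + 1 + 0 = 43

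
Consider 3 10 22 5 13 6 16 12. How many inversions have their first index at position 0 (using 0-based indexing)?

0

The element at index 0 is 3.
Elements after it: 10, 22, 5, 13, 6, 16, 12
None of them are smaller than 3.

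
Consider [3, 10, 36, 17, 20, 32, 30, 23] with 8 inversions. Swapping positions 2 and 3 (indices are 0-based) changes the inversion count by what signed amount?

Positions 2 and 3 hold 36 and 17; after swapping, the array is [3, 10, 17, 36, 20, 32, 30, 23].
For each element, count later entries that are smaller:
3 → none → 0
10 → none → 0
17 → none → 0
36 → 20, 32, 30, 23 → 4
20 → none → 0
32 → 30, 23 → 2
30 → 23 → 1
23 → none → 0
Sum: 0 + 0 + 0 + 4 + 0 + 2 + 1 + 0 = 7
Change: 7 − 8 = -1

-1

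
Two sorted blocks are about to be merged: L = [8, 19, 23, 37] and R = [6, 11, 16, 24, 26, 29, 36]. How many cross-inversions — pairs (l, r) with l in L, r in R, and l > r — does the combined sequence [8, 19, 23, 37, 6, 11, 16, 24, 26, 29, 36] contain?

14

For each element r of the right run, count left-run elements greater than r:
r = 6: 8, 19, 23, 37 → 4
r = 11: 19, 23, 37 → 3
r = 16: 19, 23, 37 → 3
r = 24: 37 → 1
r = 26: 37 → 1
r = 29: 37 → 1
r = 36: 37 → 1
Cross-inversions: 4 + 3 + 3 + 1 + 1 + 1 + 1 = 14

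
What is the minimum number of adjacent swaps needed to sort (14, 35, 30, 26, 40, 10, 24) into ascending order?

The minimum number of adjacent swaps to sort an array equals its inversion count, since every such swap removes exactly one inversion.
Count inversions — for each element, later elements that are smaller:
14: 10 → 1
35: 30, 26, 10, 24 → 4
30: 26, 10, 24 → 3
26: 10, 24 → 2
40: 10, 24 → 2
10: none → 0
24: none → 0
Total inversions: 1 + 4 + 3 + 2 + 2 + 0 + 0 = 12

There are 12 adjacent swaps.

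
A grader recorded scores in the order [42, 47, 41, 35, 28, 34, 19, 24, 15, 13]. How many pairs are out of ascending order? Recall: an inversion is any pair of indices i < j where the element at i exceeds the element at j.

42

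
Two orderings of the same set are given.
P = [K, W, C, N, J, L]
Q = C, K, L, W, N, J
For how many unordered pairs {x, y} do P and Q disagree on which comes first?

5 disagreeing pairs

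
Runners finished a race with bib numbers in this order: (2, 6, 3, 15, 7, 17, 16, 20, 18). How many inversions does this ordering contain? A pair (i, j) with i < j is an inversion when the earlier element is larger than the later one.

There are 4 inversions.

Sweep left to right; for each value list the smaller values that follow it:
2: 0
6: 1
3: 0
15: 1
7: 0
17: 1
16: 0
20: 1
18: 0
Sum: 0 + 1 + 0 + 1 + 0 + 1 + 0 + 1 + 0 = 4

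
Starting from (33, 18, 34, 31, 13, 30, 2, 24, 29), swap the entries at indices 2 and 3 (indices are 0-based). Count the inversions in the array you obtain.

Inversions: 23

Positions 2 and 3 hold 34 and 31; after swapping, the array is [33, 18, 31, 34, 13, 30, 2, 24, 29].
Count, for each position, how many later elements it exceeds:
33 → 18, 31, 13, 30, 2, 24, 29 → 7
18 → 13, 2 → 2
31 → 13, 30, 2, 24, 29 → 5
34 → 13, 30, 2, 24, 29 → 5
13 → 2 → 1
30 → 2, 24, 29 → 3
2 → none → 0
24 → none → 0
29 → none → 0
Sum: 7 + 2 + 5 + 5 + 1 + 3 + 0 + 0 + 0 = 23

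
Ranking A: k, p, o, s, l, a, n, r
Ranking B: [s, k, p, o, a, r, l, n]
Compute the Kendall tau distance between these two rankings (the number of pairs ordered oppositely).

6

Assign each item its position (1..8) in the first ordering, then rewrite the second ordering as that position sequence:
positions: k→1, p→2, o→3, s→4, l→5, a→6, n→7, r→8
second ordering as positions: [4, 1, 2, 3, 6, 8, 5, 7]
Discordant pairs = inversions in this position sequence.
4: 1, 2, 3 → 3
1: 0
2: 0
3: 0
6: 5 → 1
8: 5, 7 → 2
5: 0
7: 0
Total: 3 + 0 + 0 + 0 + 1 + 2 + 0 + 0 = 6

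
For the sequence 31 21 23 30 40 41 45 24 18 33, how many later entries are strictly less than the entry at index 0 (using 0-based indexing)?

The element at index 0 is 31.
Elements after it: 21, 23, 30, 40, 41, 45, 24, 18, 33
Those smaller than 31: 21, 23, 30, 24, 18

5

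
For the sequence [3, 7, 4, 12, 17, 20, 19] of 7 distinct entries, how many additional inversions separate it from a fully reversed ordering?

19

Maximum inversions for 7 distinct elements is C(7, 2) = 7·6/2 = 21.
Current inversions — for each element, count later smaller elements:
3: 0
7: 1
4: 0
12: 0
17: 0
20: 1
19: 0
Current total: 0 + 1 + 0 + 0 + 0 + 1 + 0 = 2
Shortfall: 21 − 2 = 19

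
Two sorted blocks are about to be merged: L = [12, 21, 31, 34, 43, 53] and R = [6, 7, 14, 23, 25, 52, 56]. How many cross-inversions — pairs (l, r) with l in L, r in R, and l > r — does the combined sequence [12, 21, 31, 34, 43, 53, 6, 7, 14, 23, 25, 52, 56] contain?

For each element r of the right run, count left-run elements greater than r:
r = 6: 12, 21, 31, 34, 43, 53 → 6
r = 7: 12, 21, 31, 34, 43, 53 → 6
r = 14: 21, 31, 34, 43, 53 → 5
r = 23: 31, 34, 43, 53 → 4
r = 25: 31, 34, 43, 53 → 4
r = 52: 53 → 1
r = 56: none → 0
Cross-inversions: 6 + 6 + 5 + 4 + 4 + 1 + 0 = 26

Cross-inversions: 26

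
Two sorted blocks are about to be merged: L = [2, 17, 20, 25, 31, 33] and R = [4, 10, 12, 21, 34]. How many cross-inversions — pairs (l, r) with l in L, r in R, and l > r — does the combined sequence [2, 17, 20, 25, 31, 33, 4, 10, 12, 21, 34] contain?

Count, for every r in R, how many entries of L exceed r:
r = 4: 17, 20, 25, 31, 33 → 5
r = 10: 17, 20, 25, 31, 33 → 5
r = 12: 17, 20, 25, 31, 33 → 5
r = 21: 25, 31, 33 → 3
r = 34: none → 0
Cross-inversions: 5 + 5 + 5 + 3 + 0 = 18

Cross-inversions: 18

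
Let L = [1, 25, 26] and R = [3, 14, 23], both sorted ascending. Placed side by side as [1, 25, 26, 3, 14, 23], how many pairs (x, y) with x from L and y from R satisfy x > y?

For each element r of the right run, count left-run elements greater than r:
r = 3: 25, 26 → 2
r = 14: 25, 26 → 2
r = 23: 25, 26 → 2
Cross-inversions: 2 + 2 + 2 = 6

6 cross-inversions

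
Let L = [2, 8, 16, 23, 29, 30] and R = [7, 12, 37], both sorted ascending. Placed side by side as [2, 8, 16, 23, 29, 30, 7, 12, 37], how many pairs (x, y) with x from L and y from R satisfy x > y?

Count, for every r in R, how many entries of L exceed r:
r = 7: 8, 16, 23, 29, 30 → 5
r = 12: 16, 23, 29, 30 → 4
r = 37: none → 0
Cross-inversions: 5 + 4 + 0 = 9

There are 9 split inversions.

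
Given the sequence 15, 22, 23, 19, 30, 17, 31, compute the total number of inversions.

6

Sweep left to right; for each value list the smaller values that follow it:
15: 0
22: 2
23: 2
19: 1
30: 1
17: 0
31: 0
Sum: 0 + 2 + 2 + 1 + 1 + 0 + 0 = 6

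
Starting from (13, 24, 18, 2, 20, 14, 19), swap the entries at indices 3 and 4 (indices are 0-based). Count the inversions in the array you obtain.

Inversions: 11

Positions 3 and 4 hold 2 and 20; after swapping, the array is [13, 24, 18, 20, 2, 14, 19].
Element-by-element contributions:
13 → 2 → 1
24 → 18, 20, 2, 14, 19 → 5
18 → 2, 14 → 2
20 → 2, 14, 19 → 3
2 → none → 0
14 → none → 0
19 → none → 0
Sum: 1 + 5 + 2 + 3 + 0 + 0 + 0 = 11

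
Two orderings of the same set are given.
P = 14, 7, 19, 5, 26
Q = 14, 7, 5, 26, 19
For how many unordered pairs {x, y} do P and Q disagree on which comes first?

Assign each item its position (1..5) in the first ordering, then rewrite the second ordering as that position sequence:
positions: 14→1, 7→2, 19→3, 5→4, 26→5
second ordering as positions: [1, 2, 4, 5, 3]
Discordant pairs = inversions in this position sequence.
1: 0
2: 0
4: 3 → 1
5: 3 → 1
3: 0
Total: 0 + 0 + 1 + 1 + 0 = 2

2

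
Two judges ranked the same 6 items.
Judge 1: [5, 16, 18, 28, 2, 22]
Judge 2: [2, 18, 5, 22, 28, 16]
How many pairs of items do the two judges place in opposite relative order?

Assign each item its position (1..6) in the first ordering, then rewrite the second ordering as that position sequence:
positions: 5→1, 16→2, 18→3, 28→4, 2→5, 22→6
second ordering as positions: [5, 3, 1, 6, 4, 2]
Discordant pairs = inversions in this position sequence.
5: 3, 1, 4, 2 → 4
3: 1, 2 → 2
1: 0
6: 4, 2 → 2
4: 2 → 1
2: 0
Total: 4 + 2 + 0 + 2 + 1 + 0 = 9

9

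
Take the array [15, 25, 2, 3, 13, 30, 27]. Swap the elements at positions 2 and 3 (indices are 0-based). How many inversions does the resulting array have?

Positions 2 and 3 hold 2 and 3; after swapping, the array is [15, 25, 3, 2, 13, 30, 27].
Count, for each position, how many later elements it exceeds:
15: 3
25: 3
3: 1
2: 0
13: 0
30: 1
27: 0
Sum: 3 + 3 + 1 + 0 + 0 + 1 + 0 = 8

8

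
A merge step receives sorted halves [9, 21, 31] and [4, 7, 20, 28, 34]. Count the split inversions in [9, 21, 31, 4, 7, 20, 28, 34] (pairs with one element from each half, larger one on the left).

For each element r of the right run, count left-run elements greater than r:
r = 4: 9, 21, 31 → 3
r = 7: 9, 21, 31 → 3
r = 20: 21, 31 → 2
r = 28: 31 → 1
r = 34: none → 0
Cross-inversions: 3 + 3 + 2 + 1 + 0 = 9

9 cross-inversions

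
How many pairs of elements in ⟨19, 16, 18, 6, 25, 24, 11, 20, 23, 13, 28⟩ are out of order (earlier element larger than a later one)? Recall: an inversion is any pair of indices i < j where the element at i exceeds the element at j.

Count, for each position, how many later elements it exceeds:
19: 5
16: 3
18: 3
6: 0
25: 5
24: 4
11: 0
20: 1
23: 1
13: 0
28: 0
Sum: 5 + 3 + 3 + 0 + 5 + 4 + 0 + 1 + 1 + 0 + 0 = 22

22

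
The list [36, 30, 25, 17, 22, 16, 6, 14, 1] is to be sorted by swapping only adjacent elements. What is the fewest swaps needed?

There are 34 adjacent swaps.

Minimum adjacent swaps = number of inversions (each swap of adjacent out-of-order elements removes one inversion and no swap can remove more).
Count inversions — for each element, later elements that are smaller:
36: 30, 25, 17, 22, 16, 6, 14, 1 → 8
30: 25, 17, 22, 16, 6, 14, 1 → 7
25: 17, 22, 16, 6, 14, 1 → 6
17: 16, 6, 14, 1 → 4
22: 16, 6, 14, 1 → 4
16: 6, 14, 1 → 3
6: 1 → 1
14: 1 → 1
1: none → 0
Total inversions: 8 + 7 + 6 + 4 + 4 + 3 + 1 + 1 + 0 = 34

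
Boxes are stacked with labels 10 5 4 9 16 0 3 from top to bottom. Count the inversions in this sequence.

14 inversions

Count, for each position, how many later elements it exceeds:
10: 5
5: 3
4: 2
9: 2
16: 2
0: 0
3: 0
Sum: 5 + 3 + 2 + 2 + 2 + 0 + 0 = 14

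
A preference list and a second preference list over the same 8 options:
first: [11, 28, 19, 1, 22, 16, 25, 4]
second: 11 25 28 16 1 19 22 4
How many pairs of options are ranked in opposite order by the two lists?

Assign each item its position (1..8) in the first ordering, then rewrite the second ordering as that position sequence:
positions: 11→1, 28→2, 19→3, 1→4, 22→5, 16→6, 25→7, 4→8
second ordering as positions: [1, 7, 2, 6, 4, 3, 5, 8]
Discordant pairs = inversions in this position sequence.
1: 0
7: 2, 6, 4, 3, 5 → 5
2: 0
6: 4, 3, 5 → 3
4: 3 → 1
3: 0
5: 0
8: 0
Total: 0 + 5 + 0 + 3 + 1 + 0 + 0 + 0 = 9

There are 9 pairs.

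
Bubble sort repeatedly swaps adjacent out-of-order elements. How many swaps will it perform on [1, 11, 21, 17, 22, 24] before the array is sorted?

There is 1 swap.

Minimum adjacent swaps = number of inversions (each swap of adjacent out-of-order elements removes one inversion and no swap can remove more).
Count inversions — for each element, later elements that are smaller:
1: none → 0
11: none → 0
21: 17 → 1
17: none → 0
22: none → 0
24: none → 0
Total inversions: 0 + 0 + 1 + 0 + 0 + 0 = 1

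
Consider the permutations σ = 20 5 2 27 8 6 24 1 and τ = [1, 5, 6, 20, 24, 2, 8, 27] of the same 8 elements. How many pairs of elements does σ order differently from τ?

Assign each item its position (1..8) in the first ordering, then rewrite the second ordering as that position sequence:
positions: 20→1, 5→2, 2→3, 27→4, 8→5, 6→6, 24→7, 1→8
second ordering as positions: [8, 2, 6, 1, 7, 3, 5, 4]
Discordant pairs = inversions in this position sequence.
8: 2, 6, 1, 7, 3, 5, 4 → 7
2: 1 → 1
6: 1, 3, 5, 4 → 4
1: 0
7: 3, 5, 4 → 3
3: 0
5: 4 → 1
4: 0
Total: 7 + 1 + 4 + 0 + 3 + 0 + 1 + 0 = 16

There are 16 discordant pairs.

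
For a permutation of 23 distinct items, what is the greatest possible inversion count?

253

A reversed (strictly descending) arrangement makes every pair an inversion, giving C(23, 2) inversions.
C(23, 2) = 23·22/2 = 253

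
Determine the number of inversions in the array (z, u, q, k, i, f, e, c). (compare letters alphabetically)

For each element, count later entries that are smaller:
z: 7
u: 6
q: 5
k: 4
i: 3
f: 2
e: 1
c: 0
Sum: 7 + 6 + 5 + 4 + 3 + 2 + 1 + 0 = 28

28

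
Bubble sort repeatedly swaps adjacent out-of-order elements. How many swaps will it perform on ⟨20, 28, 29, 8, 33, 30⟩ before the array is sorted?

4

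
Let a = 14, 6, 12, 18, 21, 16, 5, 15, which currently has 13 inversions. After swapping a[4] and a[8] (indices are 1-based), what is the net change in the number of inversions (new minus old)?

-3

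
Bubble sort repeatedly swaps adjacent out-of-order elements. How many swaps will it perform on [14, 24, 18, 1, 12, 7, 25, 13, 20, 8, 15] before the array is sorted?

28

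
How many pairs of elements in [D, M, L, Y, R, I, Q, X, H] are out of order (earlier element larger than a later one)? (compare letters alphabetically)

For each element, count later entries that are smaller:
D: 0
M: 3
L: 2
Y: 5
R: 3
I: 1
Q: 1
X: 1
H: 0
Sum: 0 + 3 + 2 + 5 + 3 + 1 + 1 + 1 + 0 = 16

16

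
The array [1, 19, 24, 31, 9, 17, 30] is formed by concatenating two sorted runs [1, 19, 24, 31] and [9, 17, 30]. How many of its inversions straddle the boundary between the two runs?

7

For each element r of the right run, count left-run elements greater than r:
r = 9: 19, 24, 31 → 3
r = 17: 19, 24, 31 → 3
r = 30: 31 → 1
Cross-inversions: 3 + 3 + 1 = 7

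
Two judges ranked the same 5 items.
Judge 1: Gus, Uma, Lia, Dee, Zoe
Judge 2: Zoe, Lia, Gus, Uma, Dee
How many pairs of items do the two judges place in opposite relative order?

Assign each item its position (1..5) in the first ordering, then rewrite the second ordering as that position sequence:
positions: Gus→1, Uma→2, Lia→3, Dee→4, Zoe→5
second ordering as positions: [5, 3, 1, 2, 4]
Discordant pairs = inversions in this position sequence.
5: 3, 1, 2, 4 → 4
3: 1, 2 → 2
1: 0
2: 0
4: 0
Total: 4 + 2 + 0 + 0 + 0 = 6

6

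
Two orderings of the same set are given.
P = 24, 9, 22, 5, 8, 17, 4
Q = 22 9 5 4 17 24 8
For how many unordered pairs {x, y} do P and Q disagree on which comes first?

Assign each item its position (1..7) in the first ordering, then rewrite the second ordering as that position sequence:
positions: 24→1, 9→2, 22→3, 5→4, 8→5, 17→6, 4→7
second ordering as positions: [3, 2, 4, 7, 6, 1, 5]
Discordant pairs = inversions in this position sequence.
3: 2, 1 → 2
2: 1 → 1
4: 1 → 1
7: 6, 1, 5 → 3
6: 1, 5 → 2
1: 0
5: 0
Total: 2 + 1 + 1 + 3 + 2 + 0 + 0 = 9

9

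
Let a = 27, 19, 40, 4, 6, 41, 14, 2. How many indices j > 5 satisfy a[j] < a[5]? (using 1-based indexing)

The element at index 5 is 6.
Elements after it: 41, 14, 2
Those smaller than 6: 2

1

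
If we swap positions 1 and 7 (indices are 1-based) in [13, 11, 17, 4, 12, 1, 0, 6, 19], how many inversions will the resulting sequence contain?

Positions 1 and 7 hold 13 and 0; after swapping, the array is [0, 11, 17, 4, 12, 1, 13, 6, 19].
Count, for each position, how many later elements it exceeds:
0 → none → 0
11 → 4, 1, 6 → 3
17 → 4, 12, 1, 13, 6 → 5
4 → 1 → 1
12 → 1, 6 → 2
1 → none → 0
13 → 6 → 1
6 → none → 0
19 → none → 0
Sum: 0 + 3 + 5 + 1 + 2 + 0 + 1 + 0 + 0 = 12

Inversions: 12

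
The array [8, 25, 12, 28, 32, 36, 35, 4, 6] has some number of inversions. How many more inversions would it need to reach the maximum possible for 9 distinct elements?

20 inversions short

Maximum inversions for 9 distinct elements is C(9, 2) = 9·8/2 = 36.
Current inversions — for each element, count later smaller elements:
8: 2
25: 3
12: 2
28: 2
32: 2
36: 3
35: 2
4: 0
6: 0
Current total: 2 + 3 + 2 + 2 + 2 + 3 + 2 + 0 + 0 = 16
Shortfall: 36 − 16 = 20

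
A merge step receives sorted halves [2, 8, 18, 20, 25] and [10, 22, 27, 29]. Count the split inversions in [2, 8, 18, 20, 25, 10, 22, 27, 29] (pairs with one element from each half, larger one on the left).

4 split inversions

For each element r of the right run, count left-run elements greater than r:
r = 10: 18, 20, 25 → 3
r = 22: 25 → 1
r = 27: none → 0
r = 29: none → 0
Cross-inversions: 3 + 1 + 0 + 0 = 4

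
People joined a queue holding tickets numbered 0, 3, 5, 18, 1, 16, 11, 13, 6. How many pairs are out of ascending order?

12 inversions

Sweep left to right; for each value list the smaller values that follow it:
0: 0
3: 1
5: 1
18: 5
1: 0
16: 3
11: 1
13: 1
6: 0
Sum: 0 + 1 + 1 + 5 + 0 + 3 + 1 + 1 + 0 = 12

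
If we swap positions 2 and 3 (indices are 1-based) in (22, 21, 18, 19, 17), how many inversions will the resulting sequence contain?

8 inversions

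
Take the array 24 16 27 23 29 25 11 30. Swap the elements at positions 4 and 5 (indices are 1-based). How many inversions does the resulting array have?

12 inversions

Positions 4 and 5 hold 23 and 29; after swapping, the array is [24, 16, 27, 29, 23, 25, 11, 30].
Count, for each position, how many later elements it exceeds:
24: 3
16: 1
27: 3
29: 3
23: 1
25: 1
11: 0
30: 0
Sum: 3 + 1 + 3 + 3 + 1 + 1 + 0 + 0 = 12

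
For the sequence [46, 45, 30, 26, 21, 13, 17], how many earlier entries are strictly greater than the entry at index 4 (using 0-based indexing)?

4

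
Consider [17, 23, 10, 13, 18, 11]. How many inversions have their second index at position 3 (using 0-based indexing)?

2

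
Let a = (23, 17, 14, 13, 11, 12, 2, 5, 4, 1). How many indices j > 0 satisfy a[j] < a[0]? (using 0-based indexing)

9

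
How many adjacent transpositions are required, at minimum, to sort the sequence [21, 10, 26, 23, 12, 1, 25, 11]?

Swaps: 16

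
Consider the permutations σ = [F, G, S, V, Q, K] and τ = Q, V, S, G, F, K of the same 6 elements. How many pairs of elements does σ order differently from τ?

10 discordant pairs

Assign each item its position (1..6) in the first ordering, then rewrite the second ordering as that position sequence:
positions: F→1, G→2, S→3, V→4, Q→5, K→6
second ordering as positions: [5, 4, 3, 2, 1, 6]
Discordant pairs = inversions in this position sequence.
5: 4, 3, 2, 1 → 4
4: 3, 2, 1 → 3
3: 2, 1 → 2
2: 1 → 1
1: 0
6: 0
Total: 4 + 3 + 2 + 1 + 0 + 0 = 10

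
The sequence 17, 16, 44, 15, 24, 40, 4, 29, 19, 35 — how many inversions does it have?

For each element, count later entries that are smaller:
17: 3
16: 2
44: 7
15: 1
24: 2
40: 4
4: 0
29: 1
19: 0
35: 0
Sum: 3 + 2 + 7 + 1 + 2 + 4 + 0 + 1 + 0 + 0 = 20

20 inversions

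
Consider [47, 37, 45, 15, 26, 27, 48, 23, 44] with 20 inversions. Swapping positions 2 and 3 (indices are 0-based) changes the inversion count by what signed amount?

-1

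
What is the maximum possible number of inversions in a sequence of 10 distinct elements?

A reversed (strictly descending) arrangement makes every pair an inversion, giving C(10, 2) inversions.
C(10, 2) = 10·9/2 = 45

There are 45 inversions.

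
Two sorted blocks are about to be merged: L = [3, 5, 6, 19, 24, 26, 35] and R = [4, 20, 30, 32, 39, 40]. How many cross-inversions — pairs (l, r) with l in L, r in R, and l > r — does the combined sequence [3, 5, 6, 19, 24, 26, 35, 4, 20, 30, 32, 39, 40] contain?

11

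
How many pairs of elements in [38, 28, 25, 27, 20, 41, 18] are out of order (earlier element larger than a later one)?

15

For each element, count later entries that are smaller:
38 → 28, 25, 27, 20, 18 → 5
28 → 25, 27, 20, 18 → 4
25 → 20, 18 → 2
27 → 20, 18 → 2
20 → 18 → 1
41 → 18 → 1
18 → none → 0
Sum: 5 + 4 + 2 + 2 + 1 + 1 + 0 = 15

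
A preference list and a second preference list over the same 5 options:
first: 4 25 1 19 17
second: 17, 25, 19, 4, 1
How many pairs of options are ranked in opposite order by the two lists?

There are 7 pairs.

Assign each item its position (1..5) in the first ordering, then rewrite the second ordering as that position sequence:
positions: 4→1, 25→2, 1→3, 19→4, 17→5
second ordering as positions: [5, 2, 4, 1, 3]
Discordant pairs = inversions in this position sequence.
5: 2, 4, 1, 3 → 4
2: 1 → 1
4: 1, 3 → 2
1: 0
3: 0
Total: 4 + 1 + 2 + 0 + 0 = 7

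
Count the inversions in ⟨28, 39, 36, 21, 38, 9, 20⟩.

15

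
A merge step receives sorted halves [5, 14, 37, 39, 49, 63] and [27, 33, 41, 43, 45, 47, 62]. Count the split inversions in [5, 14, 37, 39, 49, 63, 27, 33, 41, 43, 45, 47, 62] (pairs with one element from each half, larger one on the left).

Take each right-half value and tally the left-half values above it:
r = 27: 37, 39, 49, 63 → 4
r = 33: 37, 39, 49, 63 → 4
r = 41: 49, 63 → 2
r = 43: 49, 63 → 2
r = 45: 49, 63 → 2
r = 47: 49, 63 → 2
r = 62: 63 → 1
Cross-inversions: 4 + 4 + 2 + 2 + 2 + 2 + 1 = 17

17 cross-inversions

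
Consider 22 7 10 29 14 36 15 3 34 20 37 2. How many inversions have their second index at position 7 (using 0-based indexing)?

7 such elements

The element at index 7 is 3.
Elements before it: 22, 7, 10, 29, 14, 36, 15
Those larger than 3: 22, 7, 10, 29, 14, 36, 15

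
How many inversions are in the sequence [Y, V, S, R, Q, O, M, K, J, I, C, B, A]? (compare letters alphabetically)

Out-of-order pairs: 78

Sweep left to right; for each value list the smaller values that follow it:
Y → V, S, R, Q, O, M, K, J, I, C, B, A → 12
V → S, R, Q, O, M, K, J, I, C, B, A → 11
S → R, Q, O, M, K, J, I, C, B, A → 10
R → Q, O, M, K, J, I, C, B, A → 9
Q → O, M, K, J, I, C, B, A → 8
O → M, K, J, I, C, B, A → 7
M → K, J, I, C, B, A → 6
K → J, I, C, B, A → 5
J → I, C, B, A → 4
I → C, B, A → 3
C → B, A → 2
B → A → 1
A → none → 0
Sum: 12 + 11 + 10 + 9 + 8 + 7 + 6 + 5 + 4 + 3 + 2 + 1 + 0 = 78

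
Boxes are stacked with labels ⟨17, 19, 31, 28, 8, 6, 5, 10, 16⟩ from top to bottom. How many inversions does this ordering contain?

Element-by-element contributions:
17: 5
19: 5
31: 6
28: 5
8: 2
6: 1
5: 0
10: 0
16: 0
Sum: 5 + 5 + 6 + 5 + 2 + 1 + 0 + 0 + 0 = 24

Inversions: 24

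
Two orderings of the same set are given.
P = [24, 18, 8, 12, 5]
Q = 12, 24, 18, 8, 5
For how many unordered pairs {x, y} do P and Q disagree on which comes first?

There are 3 disagreeing pairs.

Assign each item its position (1..5) in the first ordering, then rewrite the second ordering as that position sequence:
positions: 24→1, 18→2, 8→3, 12→4, 5→5
second ordering as positions: [4, 1, 2, 3, 5]
Discordant pairs = inversions in this position sequence.
4: 1, 2, 3 → 3
1: 0
2: 0
3: 0
5: 0
Total: 3 + 0 + 0 + 0 + 0 = 3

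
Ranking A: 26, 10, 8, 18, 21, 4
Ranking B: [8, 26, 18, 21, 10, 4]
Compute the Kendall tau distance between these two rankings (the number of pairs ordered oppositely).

Discordant pairs: 4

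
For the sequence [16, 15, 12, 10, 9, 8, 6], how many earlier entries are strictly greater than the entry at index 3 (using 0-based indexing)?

The element at index 3 is 10.
Elements before it: 16, 15, 12
Those larger than 10: 16, 15, 12

3 such elements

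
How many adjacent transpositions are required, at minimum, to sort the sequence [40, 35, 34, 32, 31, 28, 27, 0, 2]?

Swaps: 35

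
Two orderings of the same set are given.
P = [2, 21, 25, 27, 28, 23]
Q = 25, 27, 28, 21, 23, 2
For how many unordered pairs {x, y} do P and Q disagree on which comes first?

Assign each item its position (1..6) in the first ordering, then rewrite the second ordering as that position sequence:
positions: 2→1, 21→2, 25→3, 27→4, 28→5, 23→6
second ordering as positions: [3, 4, 5, 2, 6, 1]
Discordant pairs = inversions in this position sequence.
3: 2, 1 → 2
4: 2, 1 → 2
5: 2, 1 → 2
2: 1 → 1
6: 1 → 1
1: 0
Total: 2 + 2 + 2 + 1 + 1 + 0 = 8

8 disagreeing pairs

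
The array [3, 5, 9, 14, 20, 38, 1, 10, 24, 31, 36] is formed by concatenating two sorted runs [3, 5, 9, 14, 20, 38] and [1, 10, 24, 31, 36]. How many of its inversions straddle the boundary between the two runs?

12 split inversions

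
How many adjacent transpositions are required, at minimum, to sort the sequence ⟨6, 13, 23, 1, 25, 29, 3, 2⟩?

Swaps: 14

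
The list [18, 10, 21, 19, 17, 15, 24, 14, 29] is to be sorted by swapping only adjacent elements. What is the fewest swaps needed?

15 swaps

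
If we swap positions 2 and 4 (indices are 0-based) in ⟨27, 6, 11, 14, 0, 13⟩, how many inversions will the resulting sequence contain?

Positions 2 and 4 hold 11 and 0; after swapping, the array is [27, 6, 0, 14, 11, 13].
Element-by-element contributions:
27: 5
6: 1
0: 0
14: 2
11: 0
13: 0
Sum: 5 + 1 + 0 + 2 + 0 + 0 = 8

8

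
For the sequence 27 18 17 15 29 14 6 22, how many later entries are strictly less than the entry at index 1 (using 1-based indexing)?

The element at index 1 is 27.
Elements after it: 18, 17, 15, 29, 14, 6, 22
Those smaller than 27: 18, 17, 15, 14, 6, 22

6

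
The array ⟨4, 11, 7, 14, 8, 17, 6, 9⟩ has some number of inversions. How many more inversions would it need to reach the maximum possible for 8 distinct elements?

17

Maximum inversions for 8 distinct elements is C(8, 2) = 8·7/2 = 28.
Current inversions — for each element, count later smaller elements:
4: 0
11: 4
7: 1
14: 3
8: 1
17: 2
6: 0
9: 0
Current total: 0 + 4 + 1 + 3 + 1 + 2 + 0 + 0 = 11
Shortfall: 28 − 11 = 17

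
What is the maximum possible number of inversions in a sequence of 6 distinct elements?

A reversed (strictly descending) arrangement makes every pair an inversion, giving C(6, 2) inversions.
C(6, 2) = 6·5/2 = 15

15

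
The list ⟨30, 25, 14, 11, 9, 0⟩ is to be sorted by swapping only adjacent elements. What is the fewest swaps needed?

15

Minimum adjacent swaps = number of inversions (each swap of adjacent out-of-order elements removes one inversion and no swap can remove more).
Count inversions — for each element, later elements that are smaller:
30: 25, 14, 11, 9, 0 → 5
25: 14, 11, 9, 0 → 4
14: 11, 9, 0 → 3
11: 9, 0 → 2
9: 0 → 1
0: none → 0
Total inversions: 5 + 4 + 3 + 2 + 1 + 0 = 15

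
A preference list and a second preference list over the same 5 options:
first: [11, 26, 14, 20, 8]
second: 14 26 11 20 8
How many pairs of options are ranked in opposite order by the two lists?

Assign each item its position (1..5) in the first ordering, then rewrite the second ordering as that position sequence:
positions: 11→1, 26→2, 14→3, 20→4, 8→5
second ordering as positions: [3, 2, 1, 4, 5]
Discordant pairs = inversions in this position sequence.
3: 2, 1 → 2
2: 1 → 1
1: 0
4: 0
5: 0
Total: 2 + 1 + 0 + 0 + 0 = 3

Pairs: 3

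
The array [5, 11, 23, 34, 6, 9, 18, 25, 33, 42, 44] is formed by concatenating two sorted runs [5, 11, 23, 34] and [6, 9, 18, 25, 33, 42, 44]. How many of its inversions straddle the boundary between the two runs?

Take each right-half value and tally the left-half values above it:
r = 6: 11, 23, 34 → 3
r = 9: 11, 23, 34 → 3
r = 18: 23, 34 → 2
r = 25: 34 → 1
r = 33: 34 → 1
r = 42: none → 0
r = 44: none → 0
Cross-inversions: 3 + 3 + 2 + 1 + 1 + 0 + 0 = 10

10 split inversions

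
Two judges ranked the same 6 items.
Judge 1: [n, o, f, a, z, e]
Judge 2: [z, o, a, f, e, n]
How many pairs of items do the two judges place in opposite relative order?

Assign each item its position (1..6) in the first ordering, then rewrite the second ordering as that position sequence:
positions: n→1, o→2, f→3, a→4, z→5, e→6
second ordering as positions: [5, 2, 4, 3, 6, 1]
Discordant pairs = inversions in this position sequence.
5: 2, 4, 3, 1 → 4
2: 1 → 1
4: 3, 1 → 2
3: 1 → 1
6: 1 → 1
1: 0
Total: 4 + 1 + 2 + 1 + 1 + 0 = 9

9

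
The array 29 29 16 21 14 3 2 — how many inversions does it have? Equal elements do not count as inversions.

Sweep left to right; for each value list the smaller values that follow it:
29: 5
29: 5
16: 3
21: 3
14: 2
3: 1
2: 0
Sum: 5 + 5 + 3 + 3 + 2 + 1 + 0 = 19

There are 19 inversions.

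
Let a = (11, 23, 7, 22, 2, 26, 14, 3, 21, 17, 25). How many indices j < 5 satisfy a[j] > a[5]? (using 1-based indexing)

4 such elements

The element at index 5 is 2.
Elements before it: 11, 23, 7, 22
Those larger than 2: 11, 23, 7, 22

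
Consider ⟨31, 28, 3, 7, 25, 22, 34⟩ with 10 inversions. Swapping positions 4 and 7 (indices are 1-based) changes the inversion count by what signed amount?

+5

Positions 4 and 7 hold 7 and 34; after swapping, the array is [31, 28, 3, 34, 25, 22, 7].
Count, for each position, how many later elements it exceeds:
31: 5
28: 4
3: 0
34: 3
25: 2
22: 1
7: 0
Sum: 5 + 4 + 0 + 3 + 2 + 1 + 0 = 15
Change: 15 − 10 = +5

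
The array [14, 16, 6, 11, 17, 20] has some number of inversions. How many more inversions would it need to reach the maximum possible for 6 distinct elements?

Maximum inversions for 6 distinct elements is C(6, 2) = 6·5/2 = 15.
Current inversions — for each element, count later smaller elements:
14: 2
16: 2
6: 0
11: 0
17: 0
20: 0
Current total: 2 + 2 + 0 + 0 + 0 + 0 = 4
Shortfall: 15 − 4 = 11

11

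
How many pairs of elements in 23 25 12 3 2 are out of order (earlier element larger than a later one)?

9 inversions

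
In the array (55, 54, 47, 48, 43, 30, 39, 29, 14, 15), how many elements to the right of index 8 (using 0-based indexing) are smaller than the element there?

0

The element at index 8 is 14.
Elements after it: 15
None of them are smaller than 14.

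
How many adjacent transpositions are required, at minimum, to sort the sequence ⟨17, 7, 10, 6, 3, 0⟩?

Each adjacent swap fixes exactly one inversion, so the minimum swap count equals the number of inversions.
Count inversions — for each element, later elements that are smaller:
17: 7, 10, 6, 3, 0 → 5
7: 6, 3, 0 → 3
10: 6, 3, 0 → 3
6: 3, 0 → 2
3: 0 → 1
0: none → 0
Total inversions: 5 + 3 + 3 + 2 + 1 + 0 = 14

14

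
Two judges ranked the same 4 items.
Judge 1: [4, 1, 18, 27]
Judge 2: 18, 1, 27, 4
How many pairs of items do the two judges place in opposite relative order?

4 discordant pairs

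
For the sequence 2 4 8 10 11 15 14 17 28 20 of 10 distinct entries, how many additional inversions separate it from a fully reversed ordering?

Maximum inversions for 10 distinct elements is C(10, 2) = 10·9/2 = 45.
Current inversions — for each element, count later smaller elements:
2: 0
4: 0
8: 0
10: 0
11: 0
15: 1
14: 0
17: 0
28: 1
20: 0
Current total: 0 + 0 + 0 + 0 + 0 + 1 + 0 + 0 + 1 + 0 = 2
Shortfall: 45 − 2 = 43

43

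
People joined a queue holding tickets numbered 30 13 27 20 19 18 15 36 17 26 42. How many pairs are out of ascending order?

Count, for each position, how many later elements it exceeds:
30: 8
13: 0
27: 6
20: 4
19: 3
18: 2
15: 0
36: 2
17: 0
26: 0
42: 0
Sum: 8 + 0 + 6 + 4 + 3 + 2 + 0 + 2 + 0 + 0 + 0 = 25

25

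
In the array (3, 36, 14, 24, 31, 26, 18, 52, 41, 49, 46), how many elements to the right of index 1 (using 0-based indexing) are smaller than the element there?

The element at index 1 is 36.
Elements after it: 14, 24, 31, 26, 18, 52, 41, 49, 46
Those smaller than 36: 14, 24, 31, 26, 18

5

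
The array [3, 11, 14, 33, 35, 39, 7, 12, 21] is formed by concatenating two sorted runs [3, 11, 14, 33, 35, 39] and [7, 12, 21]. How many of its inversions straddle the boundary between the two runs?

Take each right-half value and tally the left-half values above it:
r = 7: 11, 14, 33, 35, 39 → 5
r = 12: 14, 33, 35, 39 → 4
r = 21: 33, 35, 39 → 3
Cross-inversions: 5 + 4 + 3 = 12

12 cross-inversions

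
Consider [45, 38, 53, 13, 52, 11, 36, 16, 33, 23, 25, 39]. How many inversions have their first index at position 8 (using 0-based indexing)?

The element at index 8 is 33.
Elements after it: 23, 25, 39
Those smaller than 33: 23, 25

2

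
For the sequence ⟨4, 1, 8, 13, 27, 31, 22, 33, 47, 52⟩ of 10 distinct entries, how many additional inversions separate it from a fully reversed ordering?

Maximum inversions for 10 distinct elements is C(10, 2) = 10·9/2 = 45.
Current inversions — for each element, count later smaller elements:
4: 1
1: 0
8: 0
13: 0
27: 1
31: 1
22: 0
33: 0
47: 0
52: 0
Current total: 1 + 0 + 0 + 0 + 1 + 1 + 0 + 0 + 0 + 0 = 3
Shortfall: 45 − 3 = 42

42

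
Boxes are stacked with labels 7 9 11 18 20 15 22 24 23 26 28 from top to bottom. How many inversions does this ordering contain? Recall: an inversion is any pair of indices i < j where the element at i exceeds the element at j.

Inversions: 3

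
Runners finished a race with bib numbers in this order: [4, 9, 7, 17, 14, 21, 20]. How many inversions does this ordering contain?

3 inversions

Inversion pairs (indices are 0-based):
(1,2): 9 > 7
(3,4): 17 > 14
(5,6): 21 > 20
That's 3 pairs.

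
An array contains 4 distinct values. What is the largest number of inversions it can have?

A reversed (strictly descending) arrangement makes every pair an inversion, giving C(4, 2) inversions.
C(4, 2) = 4·3/2 = 6

Inversions: 6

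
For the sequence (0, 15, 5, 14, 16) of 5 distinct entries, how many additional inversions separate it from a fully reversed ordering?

Maximum inversions for 5 distinct elements is C(5, 2) = 5·4/2 = 10.
Current inversions — for each element, count later smaller elements:
0: 0
15: 2
5: 0
14: 0
16: 0
Current total: 0 + 2 + 0 + 0 + 0 = 2
Shortfall: 10 − 2 = 8

8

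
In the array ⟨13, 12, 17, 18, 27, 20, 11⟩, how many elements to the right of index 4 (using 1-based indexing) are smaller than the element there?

The element at index 4 is 18.
Elements after it: 27, 20, 11
Those smaller than 18: 11

1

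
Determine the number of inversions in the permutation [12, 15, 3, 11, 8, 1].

Sweep left to right; for each value list the smaller values that follow it:
12: 4
15: 4
3: 1
11: 2
8: 1
1: 0
Sum: 4 + 4 + 1 + 2 + 1 + 0 = 12

12 inversions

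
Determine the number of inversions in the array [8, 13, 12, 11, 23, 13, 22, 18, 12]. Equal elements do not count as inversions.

Count, for each position, how many later elements it exceeds:
8 → none → 0
13 → 12, 11, 12 → 3
12 → 11 → 1
11 → none → 0
23 → 13, 22, 18, 12 → 4
13 → 12 → 1
22 → 18, 12 → 2
18 → 12 → 1
12 → none → 0
Sum: 0 + 3 + 1 + 0 + 4 + 1 + 2 + 1 + 0 = 12

12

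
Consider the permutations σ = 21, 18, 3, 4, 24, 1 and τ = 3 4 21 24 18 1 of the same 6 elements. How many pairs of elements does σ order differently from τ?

5

Assign each item its position (1..6) in the first ordering, then rewrite the second ordering as that position sequence:
positions: 21→1, 18→2, 3→3, 4→4, 24→5, 1→6
second ordering as positions: [3, 4, 1, 5, 2, 6]
Discordant pairs = inversions in this position sequence.
3: 1, 2 → 2
4: 1, 2 → 2
1: 0
5: 2 → 1
2: 0
6: 0
Total: 2 + 2 + 0 + 1 + 0 + 0 = 5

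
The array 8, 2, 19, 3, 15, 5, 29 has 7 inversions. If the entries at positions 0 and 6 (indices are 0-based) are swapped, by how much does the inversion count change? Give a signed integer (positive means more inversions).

Positions 0 and 6 hold 8 and 29; after swapping, the array is [29, 2, 19, 3, 15, 5, 8].
Count, for each position, how many later elements it exceeds:
29 → 2, 19, 3, 15, 5, 8 → 6
2 → none → 0
19 → 3, 15, 5, 8 → 4
3 → none → 0
15 → 5, 8 → 2
5 → none → 0
8 → none → 0
Sum: 6 + 0 + 4 + 0 + 2 + 0 + 0 = 12
Change: 12 − 7 = +5

+5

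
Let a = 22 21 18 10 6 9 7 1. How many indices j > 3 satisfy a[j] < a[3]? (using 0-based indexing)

4

The element at index 3 is 10.
Elements after it: 6, 9, 7, 1
Those smaller than 10: 6, 9, 7, 1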